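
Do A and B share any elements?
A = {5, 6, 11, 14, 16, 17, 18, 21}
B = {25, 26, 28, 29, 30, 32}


Disjoint means A ∩ B = ∅.
A ∩ B = ∅
A ∩ B = ∅, so A and B are disjoint.

No — A and B share no elements (A ∩ B = ∅), so they are disjoint


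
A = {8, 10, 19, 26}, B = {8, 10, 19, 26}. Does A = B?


Two sets are equal iff they have exactly the same elements.
A = {8, 10, 19, 26}
B = {8, 10, 19, 26}
Same elements → A = B

Yes, A = B


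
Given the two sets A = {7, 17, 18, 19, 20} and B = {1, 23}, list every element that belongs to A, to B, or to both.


A ∪ B = all elements in A or B (or both)
A = {7, 17, 18, 19, 20}
B = {1, 23}
A ∪ B = {1, 7, 17, 18, 19, 20, 23}

A ∪ B = {1, 7, 17, 18, 19, 20, 23}


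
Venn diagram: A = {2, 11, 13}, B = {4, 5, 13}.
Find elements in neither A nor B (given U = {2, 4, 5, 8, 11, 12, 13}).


A = {2, 11, 13}
B = {4, 5, 13}
Region: in neither A nor B (given U = {2, 4, 5, 8, 11, 12, 13})
Elements: {8, 12}

Elements in neither A nor B (given U = {2, 4, 5, 8, 11, 12, 13}): {8, 12}


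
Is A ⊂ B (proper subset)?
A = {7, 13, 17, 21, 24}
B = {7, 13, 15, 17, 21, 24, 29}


A ⊂ B requires: A ⊆ B AND A ≠ B.
A ⊆ B? Yes
A = B? No
A ⊂ B: Yes (A is a proper subset of B)

Yes, A ⊂ B


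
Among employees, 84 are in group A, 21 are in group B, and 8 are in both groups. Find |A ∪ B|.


|A ∪ B| = |A| + |B| - |A ∩ B|
= 84 + 21 - 8
= 97

|A ∪ B| = 97


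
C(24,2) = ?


C(n,k) = n! / (k!(n-k)!)
C(24,2) = 24! / (2!22!)
= 276

C(24,2) = 276


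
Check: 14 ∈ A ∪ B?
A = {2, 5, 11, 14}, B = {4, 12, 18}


A = {2, 5, 11, 14}, B = {4, 12, 18}
A ∪ B = all elements in A or B
A ∪ B = {2, 4, 5, 11, 12, 14, 18}
Checking if 14 ∈ A ∪ B
14 is in A ∪ B → True

14 ∈ A ∪ B


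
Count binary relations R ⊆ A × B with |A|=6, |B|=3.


A relation from A to B is any subset of A × B.
|A × B| = 6 × 3 = 18
# relations = 2^|A × B| = 2^18 = 262144

Number of relations = 262144


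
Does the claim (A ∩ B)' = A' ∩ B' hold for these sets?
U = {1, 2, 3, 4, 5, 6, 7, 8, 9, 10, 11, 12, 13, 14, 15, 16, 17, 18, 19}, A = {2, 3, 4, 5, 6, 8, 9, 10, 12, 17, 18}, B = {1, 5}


LHS: A ∩ B = {5}
(A ∩ B)' = U \ (A ∩ B) = {1, 2, 3, 4, 6, 7, 8, 9, 10, 11, 12, 13, 14, 15, 16, 17, 18, 19}
A' = {1, 7, 11, 13, 14, 15, 16, 19}, B' = {2, 3, 4, 6, 7, 8, 9, 10, 11, 12, 13, 14, 15, 16, 17, 18, 19}
Claimed RHS: A' ∩ B' = {7, 11, 13, 14, 15, 16, 19}
Identity is INVALID: LHS = {1, 2, 3, 4, 6, 7, 8, 9, 10, 11, 12, 13, 14, 15, 16, 17, 18, 19} but the RHS claimed here equals {7, 11, 13, 14, 15, 16, 19}. The correct form is (A ∩ B)' = A' ∪ B'.

Identity is invalid: (A ∩ B)' = {1, 2, 3, 4, 6, 7, 8, 9, 10, 11, 12, 13, 14, 15, 16, 17, 18, 19} but A' ∩ B' = {7, 11, 13, 14, 15, 16, 19}. The correct De Morgan law is (A ∩ B)' = A' ∪ B'.


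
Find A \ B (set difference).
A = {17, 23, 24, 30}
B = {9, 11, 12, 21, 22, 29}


A \ B = elements in A but not in B
A = {17, 23, 24, 30}
B = {9, 11, 12, 21, 22, 29}
Remove from A any elements in B
A \ B = {17, 23, 24, 30}

A \ B = {17, 23, 24, 30}


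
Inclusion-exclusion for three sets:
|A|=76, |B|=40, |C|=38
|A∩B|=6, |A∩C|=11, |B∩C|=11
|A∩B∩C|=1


|A∪B∪C| = |A|+|B|+|C| - |A∩B|-|A∩C|-|B∩C| + |A∩B∩C|
= 76+40+38 - 6-11-11 + 1
= 154 - 28 + 1
= 127

|A ∪ B ∪ C| = 127


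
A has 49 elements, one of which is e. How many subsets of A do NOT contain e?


Subsets of A avoiding e are subsets of A \ {e}, which has 48 elements.
Count = 2^(n-1) = 2^48
= 281474976710656

Number of subsets avoiding e = 281474976710656


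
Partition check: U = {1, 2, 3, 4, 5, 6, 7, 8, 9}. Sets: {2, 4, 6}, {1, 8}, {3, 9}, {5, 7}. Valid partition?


A partition requires: (1) non-empty parts, (2) pairwise disjoint, (3) union = U
Parts: {2, 4, 6}, {1, 8}, {3, 9}, {5, 7}
Union of parts: {1, 2, 3, 4, 5, 6, 7, 8, 9}
U = {1, 2, 3, 4, 5, 6, 7, 8, 9}
All non-empty? True
Pairwise disjoint? True
Covers U? True

Yes, valid partition


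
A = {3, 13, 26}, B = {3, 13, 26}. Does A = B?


Two sets are equal iff they have exactly the same elements.
A = {3, 13, 26}
B = {3, 13, 26}
Same elements → A = B

Yes, A = B


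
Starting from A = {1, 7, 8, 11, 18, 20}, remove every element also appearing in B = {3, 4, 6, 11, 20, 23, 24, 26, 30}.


A \ B = elements in A but not in B
A = {1, 7, 8, 11, 18, 20}
B = {3, 4, 6, 11, 20, 23, 24, 26, 30}
Remove from A any elements in B
A \ B = {1, 7, 8, 18}

A \ B = {1, 7, 8, 18}


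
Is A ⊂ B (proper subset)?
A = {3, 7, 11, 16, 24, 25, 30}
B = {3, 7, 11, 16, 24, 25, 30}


A ⊂ B requires: A ⊆ B AND A ≠ B.
A ⊆ B? Yes
A = B? Yes
A = B, so A is not a PROPER subset.

No, A is not a proper subset of B


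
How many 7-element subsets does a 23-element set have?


C(n,k) = n! / (k!(n-k)!)
C(23,7) = 23! / (7!16!)
= 245157

C(23,7) = 245157


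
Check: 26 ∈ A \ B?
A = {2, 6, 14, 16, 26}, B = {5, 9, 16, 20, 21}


A = {2, 6, 14, 16, 26}, B = {5, 9, 16, 20, 21}
A \ B = elements in A but not in B
A \ B = {2, 6, 14, 26}
Checking if 26 ∈ A \ B
26 is in A \ B → True

26 ∈ A \ B


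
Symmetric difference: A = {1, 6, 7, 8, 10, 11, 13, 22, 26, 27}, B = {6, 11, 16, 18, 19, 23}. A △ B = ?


A △ B = (A \ B) ∪ (B \ A) = elements in exactly one of A or B
A \ B = {1, 7, 8, 10, 13, 22, 26, 27}
B \ A = {16, 18, 19, 23}
A △ B = {1, 7, 8, 10, 13, 16, 18, 19, 22, 23, 26, 27}

A △ B = {1, 7, 8, 10, 13, 16, 18, 19, 22, 23, 26, 27}


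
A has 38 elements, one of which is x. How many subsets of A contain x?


Subsets of A containing x correspond to subsets of A \ {x}, which has 37 elements.
Count = 2^(n-1) = 2^37
= 137438953472

Number of subsets containing x = 137438953472


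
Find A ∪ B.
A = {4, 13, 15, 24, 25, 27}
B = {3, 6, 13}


A ∪ B = all elements in A or B (or both)
A = {4, 13, 15, 24, 25, 27}
B = {3, 6, 13}
A ∪ B = {3, 4, 6, 13, 15, 24, 25, 27}

A ∪ B = {3, 4, 6, 13, 15, 24, 25, 27}


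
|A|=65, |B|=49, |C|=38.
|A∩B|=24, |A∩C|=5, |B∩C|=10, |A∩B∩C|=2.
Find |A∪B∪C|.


|A∪B∪C| = |A|+|B|+|C| - |A∩B|-|A∩C|-|B∩C| + |A∩B∩C|
= 65+49+38 - 24-5-10 + 2
= 152 - 39 + 2
= 115

|A ∪ B ∪ C| = 115


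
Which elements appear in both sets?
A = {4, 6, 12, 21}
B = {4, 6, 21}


A ∩ B = elements in both A and B
A = {4, 6, 12, 21}
B = {4, 6, 21}
A ∩ B = {4, 6, 21}

A ∩ B = {4, 6, 21}


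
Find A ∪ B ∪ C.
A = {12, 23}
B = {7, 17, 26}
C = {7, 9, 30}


A ∪ B = {7, 12, 17, 23, 26}
(A ∪ B) ∪ C = {7, 9, 12, 17, 23, 26, 30}

A ∪ B ∪ C = {7, 9, 12, 17, 23, 26, 30}


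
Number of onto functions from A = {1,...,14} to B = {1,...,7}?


n = |A| = 14, k = |B| = 7. Surjections via inclusion-exclusion:
S(n,k) = Σ(-1)^i × C(k,i) × (k-i)^n, i=0 to k
i=0: (-1)^0×C(7,0)×7^14 = 678223072849
i=1: (-1)^1×C(7,1)×6^14 = -548549148672
i=2: (-1)^2×C(7,2)×5^14 = 128173828125
i=3: (-1)^3×C(7,3)×4^14 = -9395240960
i=4: (-1)^4×C(7,4)×3^14 = 167403915
i=5: (-1)^5×C(7,5)×2^14 = -344064
i=6: (-1)^6×C(7,6)×1^14 = 7
i=7: (-1)^7×C(7,7)×0^14 = 0
Total = 248619571200

Number of surjections = 248619571200


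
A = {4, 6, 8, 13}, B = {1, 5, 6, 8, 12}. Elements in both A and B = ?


A = {4, 6, 8, 13}
B = {1, 5, 6, 8, 12}
Region: in both A and B
Elements: {6, 8}

Elements in both A and B: {6, 8}


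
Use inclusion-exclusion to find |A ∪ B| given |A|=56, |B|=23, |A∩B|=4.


|A ∪ B| = |A| + |B| - |A ∩ B|
= 56 + 23 - 4
= 75

|A ∪ B| = 75


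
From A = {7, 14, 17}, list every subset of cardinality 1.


|A| = 3, so A has C(3,1) = 3 subsets of size 1.
Enumerate by choosing 1 elements from A at a time:
{7}, {14}, {17}

1-element subsets (3 total): {7}, {14}, {17}


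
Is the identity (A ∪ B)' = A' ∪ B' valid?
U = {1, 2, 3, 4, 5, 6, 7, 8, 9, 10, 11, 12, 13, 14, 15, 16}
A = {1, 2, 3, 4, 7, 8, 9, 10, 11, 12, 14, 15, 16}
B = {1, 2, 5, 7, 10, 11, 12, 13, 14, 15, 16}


LHS: A ∪ B = {1, 2, 3, 4, 5, 7, 8, 9, 10, 11, 12, 13, 14, 15, 16}
(A ∪ B)' = U \ (A ∪ B) = {6}
A' = {5, 6, 13}, B' = {3, 4, 6, 8, 9}
Claimed RHS: A' ∪ B' = {3, 4, 5, 6, 8, 9, 13}
Identity is INVALID: LHS = {6} but the RHS claimed here equals {3, 4, 5, 6, 8, 9, 13}. The correct form is (A ∪ B)' = A' ∩ B'.

Identity is invalid: (A ∪ B)' = {6} but A' ∪ B' = {3, 4, 5, 6, 8, 9, 13}. The correct De Morgan law is (A ∪ B)' = A' ∩ B'.


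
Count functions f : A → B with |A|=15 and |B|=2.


Each of |A| = 15 inputs maps to any of |B| = 2 outputs.
# functions = |B|^|A| = 2^15
= 32768

Number of functions = 32768


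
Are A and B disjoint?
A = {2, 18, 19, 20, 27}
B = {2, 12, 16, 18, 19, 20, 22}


Disjoint means A ∩ B = ∅.
A ∩ B = {2, 18, 19, 20}
A ∩ B ≠ ∅, so A and B are NOT disjoint.

No, A and B are not disjoint (A ∩ B = {2, 18, 19, 20})


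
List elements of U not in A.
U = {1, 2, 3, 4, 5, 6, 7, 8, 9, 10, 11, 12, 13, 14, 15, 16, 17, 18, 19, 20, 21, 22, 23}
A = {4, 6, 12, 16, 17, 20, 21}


Aᶜ = U \ A = elements in U but not in A
U = {1, 2, 3, 4, 5, 6, 7, 8, 9, 10, 11, 12, 13, 14, 15, 16, 17, 18, 19, 20, 21, 22, 23}
A = {4, 6, 12, 16, 17, 20, 21}
Aᶜ = {1, 2, 3, 5, 7, 8, 9, 10, 11, 13, 14, 15, 18, 19, 22, 23}

Aᶜ = {1, 2, 3, 5, 7, 8, 9, 10, 11, 13, 14, 15, 18, 19, 22, 23}


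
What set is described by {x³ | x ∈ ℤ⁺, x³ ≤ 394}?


Checking each candidate:
Condition: positive perfect cubes ≤ 394
Result = {1, 8, 27, 64, 125, 216, 343}

{1, 8, 27, 64, 125, 216, 343}


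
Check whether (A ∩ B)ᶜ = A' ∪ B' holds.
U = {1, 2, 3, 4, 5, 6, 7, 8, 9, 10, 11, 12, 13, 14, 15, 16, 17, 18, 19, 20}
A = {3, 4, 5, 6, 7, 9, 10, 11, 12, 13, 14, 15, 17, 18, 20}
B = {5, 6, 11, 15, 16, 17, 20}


LHS: A ∩ B = {5, 6, 11, 15, 17, 20}
(A ∩ B)' = U \ (A ∩ B) = {1, 2, 3, 4, 7, 8, 9, 10, 12, 13, 14, 16, 18, 19}
A' = {1, 2, 8, 16, 19}, B' = {1, 2, 3, 4, 7, 8, 9, 10, 12, 13, 14, 18, 19}
Claimed RHS: A' ∪ B' = {1, 2, 3, 4, 7, 8, 9, 10, 12, 13, 14, 16, 18, 19}
Identity is VALID: LHS = RHS = {1, 2, 3, 4, 7, 8, 9, 10, 12, 13, 14, 16, 18, 19} ✓

Identity is valid. (A ∩ B)' = A' ∪ B' = {1, 2, 3, 4, 7, 8, 9, 10, 12, 13, 14, 16, 18, 19}


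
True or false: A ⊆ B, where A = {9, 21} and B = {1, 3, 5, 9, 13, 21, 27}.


A ⊆ B means every element of A is in B.
All elements of A are in B.
So A ⊆ B.

Yes, A ⊆ B


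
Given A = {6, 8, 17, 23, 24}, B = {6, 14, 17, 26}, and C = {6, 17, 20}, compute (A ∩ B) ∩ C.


A ∩ B = {6, 17}
(A ∩ B) ∩ C = {6, 17}

A ∩ B ∩ C = {6, 17}


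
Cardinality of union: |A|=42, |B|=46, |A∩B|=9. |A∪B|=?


|A ∪ B| = |A| + |B| - |A ∩ B|
= 42 + 46 - 9
= 79

|A ∪ B| = 79


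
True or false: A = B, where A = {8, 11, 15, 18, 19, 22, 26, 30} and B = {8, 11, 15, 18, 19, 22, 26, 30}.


Two sets are equal iff they have exactly the same elements.
A = {8, 11, 15, 18, 19, 22, 26, 30}
B = {8, 11, 15, 18, 19, 22, 26, 30}
Same elements → A = B

Yes, A = B


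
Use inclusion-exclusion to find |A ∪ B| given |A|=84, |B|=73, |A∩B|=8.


|A ∪ B| = |A| + |B| - |A ∩ B|
= 84 + 73 - 8
= 149

|A ∪ B| = 149


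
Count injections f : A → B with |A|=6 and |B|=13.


An injection sends each of |A| = 6 inputs to a distinct output in B.
# injections = |B|·(|B|-1)·…·(|B|-|A|+1) = 13! / (13 - 6)!
= 13 × 12 × 11 × 10 × 9 × 8
= 1235520

Number of injections = 1235520


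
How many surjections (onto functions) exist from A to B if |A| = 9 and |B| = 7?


n = |A| = 9, k = |B| = 7. Surjections via inclusion-exclusion:
S(n,k) = Σ(-1)^i × C(k,i) × (k-i)^n, i=0 to k
i=0: (-1)^0×C(7,0)×7^9 = 40353607
i=1: (-1)^1×C(7,1)×6^9 = -70543872
i=2: (-1)^2×C(7,2)×5^9 = 41015625
i=3: (-1)^3×C(7,3)×4^9 = -9175040
i=4: (-1)^4×C(7,4)×3^9 = 688905
i=5: (-1)^5×C(7,5)×2^9 = -10752
i=6: (-1)^6×C(7,6)×1^9 = 7
i=7: (-1)^7×C(7,7)×0^9 = 0
Total = 2328480

Number of surjections = 2328480


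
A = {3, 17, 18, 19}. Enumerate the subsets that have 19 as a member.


A subset of A contains 19 iff the remaining 3 elements form any subset of A \ {19}.
Count: 2^(n-1) = 2^3 = 8
Subsets containing 19: {19}, {3, 19}, {17, 19}, {18, 19}, {3, 17, 19}, {3, 18, 19}, {17, 18, 19}, {3, 17, 18, 19}

Subsets containing 19 (8 total): {19}, {3, 19}, {17, 19}, {18, 19}, {3, 17, 19}, {3, 18, 19}, {17, 18, 19}, {3, 17, 18, 19}


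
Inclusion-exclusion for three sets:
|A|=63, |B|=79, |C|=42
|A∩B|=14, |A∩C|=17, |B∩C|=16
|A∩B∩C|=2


|A∪B∪C| = |A|+|B|+|C| - |A∩B|-|A∩C|-|B∩C| + |A∩B∩C|
= 63+79+42 - 14-17-16 + 2
= 184 - 47 + 2
= 139

|A ∪ B ∪ C| = 139


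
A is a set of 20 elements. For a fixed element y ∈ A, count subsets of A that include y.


Subsets of A containing y correspond to subsets of A \ {y}, which has 19 elements.
Count = 2^(n-1) = 2^19
= 524288

Number of subsets containing y = 524288


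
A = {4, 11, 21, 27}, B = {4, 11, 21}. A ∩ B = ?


A ∩ B = elements in both A and B
A = {4, 11, 21, 27}
B = {4, 11, 21}
A ∩ B = {4, 11, 21}

A ∩ B = {4, 11, 21}


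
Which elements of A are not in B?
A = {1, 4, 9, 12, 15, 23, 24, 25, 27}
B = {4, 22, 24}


A \ B = elements in A but not in B
A = {1, 4, 9, 12, 15, 23, 24, 25, 27}
B = {4, 22, 24}
Remove from A any elements in B
A \ B = {1, 9, 12, 15, 23, 25, 27}

A \ B = {1, 9, 12, 15, 23, 25, 27}


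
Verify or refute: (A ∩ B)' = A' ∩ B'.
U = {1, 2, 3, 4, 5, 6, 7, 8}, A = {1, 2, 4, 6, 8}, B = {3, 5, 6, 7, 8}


LHS: A ∩ B = {6, 8}
(A ∩ B)' = U \ (A ∩ B) = {1, 2, 3, 4, 5, 7}
A' = {3, 5, 7}, B' = {1, 2, 4}
Claimed RHS: A' ∩ B' = ∅
Identity is INVALID: LHS = {1, 2, 3, 4, 5, 7} but the RHS claimed here equals ∅. The correct form is (A ∩ B)' = A' ∪ B'.

Identity is invalid: (A ∩ B)' = {1, 2, 3, 4, 5, 7} but A' ∩ B' = ∅. The correct De Morgan law is (A ∩ B)' = A' ∪ B'.


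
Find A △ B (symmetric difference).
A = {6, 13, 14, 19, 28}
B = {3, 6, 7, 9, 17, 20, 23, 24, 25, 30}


A △ B = (A \ B) ∪ (B \ A) = elements in exactly one of A or B
A \ B = {13, 14, 19, 28}
B \ A = {3, 7, 9, 17, 20, 23, 24, 25, 30}
A △ B = {3, 7, 9, 13, 14, 17, 19, 20, 23, 24, 25, 28, 30}

A △ B = {3, 7, 9, 13, 14, 17, 19, 20, 23, 24, 25, 28, 30}


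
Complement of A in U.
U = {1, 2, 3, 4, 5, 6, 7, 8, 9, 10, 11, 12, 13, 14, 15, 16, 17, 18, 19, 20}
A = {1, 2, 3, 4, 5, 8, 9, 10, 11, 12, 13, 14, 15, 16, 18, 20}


Aᶜ = U \ A = elements in U but not in A
U = {1, 2, 3, 4, 5, 6, 7, 8, 9, 10, 11, 12, 13, 14, 15, 16, 17, 18, 19, 20}
A = {1, 2, 3, 4, 5, 8, 9, 10, 11, 12, 13, 14, 15, 16, 18, 20}
Aᶜ = {6, 7, 17, 19}

Aᶜ = {6, 7, 17, 19}


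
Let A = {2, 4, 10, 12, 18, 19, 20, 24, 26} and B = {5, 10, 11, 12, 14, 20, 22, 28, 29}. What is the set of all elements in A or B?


A ∪ B = all elements in A or B (or both)
A = {2, 4, 10, 12, 18, 19, 20, 24, 26}
B = {5, 10, 11, 12, 14, 20, 22, 28, 29}
A ∪ B = {2, 4, 5, 10, 11, 12, 14, 18, 19, 20, 22, 24, 26, 28, 29}

A ∪ B = {2, 4, 5, 10, 11, 12, 14, 18, 19, 20, 22, 24, 26, 28, 29}


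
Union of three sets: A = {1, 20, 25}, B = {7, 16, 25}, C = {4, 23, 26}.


A ∪ B = {1, 7, 16, 20, 25}
(A ∪ B) ∪ C = {1, 4, 7, 16, 20, 23, 25, 26}

A ∪ B ∪ C = {1, 4, 7, 16, 20, 23, 25, 26}


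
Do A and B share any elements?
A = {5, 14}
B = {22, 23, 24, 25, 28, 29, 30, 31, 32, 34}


Disjoint means A ∩ B = ∅.
A ∩ B = ∅
A ∩ B = ∅, so A and B are disjoint.

No — A and B share no elements (A ∩ B = ∅), so they are disjoint


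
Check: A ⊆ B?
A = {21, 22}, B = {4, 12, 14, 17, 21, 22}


A ⊆ B means every element of A is in B.
All elements of A are in B.
So A ⊆ B.

Yes, A ⊆ B


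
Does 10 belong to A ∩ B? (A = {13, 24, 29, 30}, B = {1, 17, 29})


A = {13, 24, 29, 30}, B = {1, 17, 29}
A ∩ B = elements in both A and B
A ∩ B = {29}
Checking if 10 ∈ A ∩ B
10 is not in A ∩ B → False

10 ∉ A ∩ B


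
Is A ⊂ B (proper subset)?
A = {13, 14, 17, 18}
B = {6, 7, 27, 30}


A ⊂ B requires: A ⊆ B AND A ≠ B.
A ⊆ B? No
A ⊄ B, so A is not a proper subset.

No, A is not a proper subset of B


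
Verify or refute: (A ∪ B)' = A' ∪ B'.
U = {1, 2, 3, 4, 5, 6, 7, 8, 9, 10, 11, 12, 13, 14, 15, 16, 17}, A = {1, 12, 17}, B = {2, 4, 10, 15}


LHS: A ∪ B = {1, 2, 4, 10, 12, 15, 17}
(A ∪ B)' = U \ (A ∪ B) = {3, 5, 6, 7, 8, 9, 11, 13, 14, 16}
A' = {2, 3, 4, 5, 6, 7, 8, 9, 10, 11, 13, 14, 15, 16}, B' = {1, 3, 5, 6, 7, 8, 9, 11, 12, 13, 14, 16, 17}
Claimed RHS: A' ∪ B' = {1, 2, 3, 4, 5, 6, 7, 8, 9, 10, 11, 12, 13, 14, 15, 16, 17}
Identity is INVALID: LHS = {3, 5, 6, 7, 8, 9, 11, 13, 14, 16} but the RHS claimed here equals {1, 2, 3, 4, 5, 6, 7, 8, 9, 10, 11, 12, 13, 14, 15, 16, 17}. The correct form is (A ∪ B)' = A' ∩ B'.

Identity is invalid: (A ∪ B)' = {3, 5, 6, 7, 8, 9, 11, 13, 14, 16} but A' ∪ B' = {1, 2, 3, 4, 5, 6, 7, 8, 9, 10, 11, 12, 13, 14, 15, 16, 17}. The correct De Morgan law is (A ∪ B)' = A' ∩ B'.


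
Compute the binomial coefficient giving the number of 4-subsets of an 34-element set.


C(n,k) = n! / (k!(n-k)!)
C(34,4) = 34! / (4!30!)
= 46376

C(34,4) = 46376


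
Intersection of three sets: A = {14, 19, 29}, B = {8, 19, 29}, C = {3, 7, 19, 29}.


A ∩ B = {19, 29}
(A ∩ B) ∩ C = {19, 29}

A ∩ B ∩ C = {19, 29}


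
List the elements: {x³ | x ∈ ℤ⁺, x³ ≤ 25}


Checking each candidate:
Condition: positive perfect cubes ≤ 25
Result = {1, 8}

{1, 8}


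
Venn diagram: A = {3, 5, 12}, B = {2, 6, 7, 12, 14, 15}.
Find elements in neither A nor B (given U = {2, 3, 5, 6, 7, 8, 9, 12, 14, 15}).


A = {3, 5, 12}
B = {2, 6, 7, 12, 14, 15}
Region: in neither A nor B (given U = {2, 3, 5, 6, 7, 8, 9, 12, 14, 15})
Elements: {8, 9}

Elements in neither A nor B (given U = {2, 3, 5, 6, 7, 8, 9, 12, 14, 15}): {8, 9}


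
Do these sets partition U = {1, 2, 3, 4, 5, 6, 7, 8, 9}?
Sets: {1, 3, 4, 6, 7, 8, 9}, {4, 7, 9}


A partition requires: (1) non-empty parts, (2) pairwise disjoint, (3) union = U
Parts: {1, 3, 4, 6, 7, 8, 9}, {4, 7, 9}
Union of parts: {1, 3, 4, 6, 7, 8, 9}
U = {1, 2, 3, 4, 5, 6, 7, 8, 9}
All non-empty? True
Pairwise disjoint? False
Covers U? False

No, not a valid partition


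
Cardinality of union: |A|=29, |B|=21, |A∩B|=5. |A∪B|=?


|A ∪ B| = |A| + |B| - |A ∩ B|
= 29 + 21 - 5
= 45

|A ∪ B| = 45


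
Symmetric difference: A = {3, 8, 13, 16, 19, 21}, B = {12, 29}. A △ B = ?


A △ B = (A \ B) ∪ (B \ A) = elements in exactly one of A or B
A \ B = {3, 8, 13, 16, 19, 21}
B \ A = {12, 29}
A △ B = {3, 8, 12, 13, 16, 19, 21, 29}

A △ B = {3, 8, 12, 13, 16, 19, 21, 29}


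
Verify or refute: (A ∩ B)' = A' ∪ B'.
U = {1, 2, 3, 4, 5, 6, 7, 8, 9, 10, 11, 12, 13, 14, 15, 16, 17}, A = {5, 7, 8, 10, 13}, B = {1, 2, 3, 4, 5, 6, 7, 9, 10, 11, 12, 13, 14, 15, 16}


LHS: A ∩ B = {5, 7, 10, 13}
(A ∩ B)' = U \ (A ∩ B) = {1, 2, 3, 4, 6, 8, 9, 11, 12, 14, 15, 16, 17}
A' = {1, 2, 3, 4, 6, 9, 11, 12, 14, 15, 16, 17}, B' = {8, 17}
Claimed RHS: A' ∪ B' = {1, 2, 3, 4, 6, 8, 9, 11, 12, 14, 15, 16, 17}
Identity is VALID: LHS = RHS = {1, 2, 3, 4, 6, 8, 9, 11, 12, 14, 15, 16, 17} ✓

Identity is valid. (A ∩ B)' = A' ∪ B' = {1, 2, 3, 4, 6, 8, 9, 11, 12, 14, 15, 16, 17}


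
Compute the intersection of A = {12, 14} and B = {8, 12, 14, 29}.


A ∩ B = elements in both A and B
A = {12, 14}
B = {8, 12, 14, 29}
A ∩ B = {12, 14}

A ∩ B = {12, 14}


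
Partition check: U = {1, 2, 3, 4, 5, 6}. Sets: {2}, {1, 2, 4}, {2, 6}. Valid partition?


A partition requires: (1) non-empty parts, (2) pairwise disjoint, (3) union = U
Parts: {2}, {1, 2, 4}, {2, 6}
Union of parts: {1, 2, 4, 6}
U = {1, 2, 3, 4, 5, 6}
All non-empty? True
Pairwise disjoint? False
Covers U? False

No, not a valid partition


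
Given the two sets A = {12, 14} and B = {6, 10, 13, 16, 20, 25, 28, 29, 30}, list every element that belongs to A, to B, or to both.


A ∪ B = all elements in A or B (or both)
A = {12, 14}
B = {6, 10, 13, 16, 20, 25, 28, 29, 30}
A ∪ B = {6, 10, 12, 13, 14, 16, 20, 25, 28, 29, 30}

A ∪ B = {6, 10, 12, 13, 14, 16, 20, 25, 28, 29, 30}


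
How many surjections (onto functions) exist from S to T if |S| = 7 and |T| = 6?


n = |S| = 7, k = |T| = 6. Surjections via inclusion-exclusion:
S(n,k) = Σ(-1)^i × C(k,i) × (k-i)^n, i=0 to k
i=0: (-1)^0×C(6,0)×6^7 = 279936
i=1: (-1)^1×C(6,1)×5^7 = -468750
i=2: (-1)^2×C(6,2)×4^7 = 245760
i=3: (-1)^3×C(6,3)×3^7 = -43740
i=4: (-1)^4×C(6,4)×2^7 = 1920
i=5: (-1)^5×C(6,5)×1^7 = -6
i=6: (-1)^6×C(6,6)×0^7 = 0
Total = 15120

Number of surjections = 15120


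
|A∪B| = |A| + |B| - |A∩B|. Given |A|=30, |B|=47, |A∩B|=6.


|A ∪ B| = |A| + |B| - |A ∩ B|
= 30 + 47 - 6
= 71

|A ∪ B| = 71


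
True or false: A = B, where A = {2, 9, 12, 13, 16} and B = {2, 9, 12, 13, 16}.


Two sets are equal iff they have exactly the same elements.
A = {2, 9, 12, 13, 16}
B = {2, 9, 12, 13, 16}
Same elements → A = B

Yes, A = B


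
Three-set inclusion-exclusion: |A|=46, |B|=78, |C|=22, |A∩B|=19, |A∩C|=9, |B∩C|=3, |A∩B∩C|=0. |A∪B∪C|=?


|A∪B∪C| = |A|+|B|+|C| - |A∩B|-|A∩C|-|B∩C| + |A∩B∩C|
= 46+78+22 - 19-9-3 + 0
= 146 - 31 + 0
= 115

|A ∪ B ∪ C| = 115


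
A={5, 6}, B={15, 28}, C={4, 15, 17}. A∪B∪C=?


A ∪ B = {5, 6, 15, 28}
(A ∪ B) ∪ C = {4, 5, 6, 15, 17, 28}

A ∪ B ∪ C = {4, 5, 6, 15, 17, 28}


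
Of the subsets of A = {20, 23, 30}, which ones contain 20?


A subset of A contains 20 iff the remaining 2 elements form any subset of A \ {20}.
Count: 2^(n-1) = 2^2 = 4
Subsets containing 20: {20}, {20, 23}, {20, 30}, {20, 23, 30}

Subsets containing 20 (4 total): {20}, {20, 23}, {20, 30}, {20, 23, 30}


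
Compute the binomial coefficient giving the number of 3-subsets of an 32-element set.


C(n,k) = n! / (k!(n-k)!)
C(32,3) = 32! / (3!29!)
= 4960

C(32,3) = 4960


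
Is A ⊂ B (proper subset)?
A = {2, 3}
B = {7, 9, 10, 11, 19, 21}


A ⊂ B requires: A ⊆ B AND A ≠ B.
A ⊆ B? No
A ⊄ B, so A is not a proper subset.

No, A is not a proper subset of B


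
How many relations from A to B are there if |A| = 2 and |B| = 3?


A relation from A to B is any subset of A × B.
|A × B| = 2 × 3 = 6
# relations = 2^|A × B| = 2^6 = 64

Number of relations = 64


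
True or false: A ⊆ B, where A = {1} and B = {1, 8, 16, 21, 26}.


A ⊆ B means every element of A is in B.
All elements of A are in B.
So A ⊆ B.

Yes, A ⊆ B


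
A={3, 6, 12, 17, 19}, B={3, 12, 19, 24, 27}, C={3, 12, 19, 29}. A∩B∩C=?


A ∩ B = {3, 12, 19}
(A ∩ B) ∩ C = {3, 12, 19}

A ∩ B ∩ C = {3, 12, 19}


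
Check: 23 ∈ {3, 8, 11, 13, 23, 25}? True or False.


A = {3, 8, 11, 13, 23, 25}
Checking if 23 is in A
23 is in A → True

23 ∈ A


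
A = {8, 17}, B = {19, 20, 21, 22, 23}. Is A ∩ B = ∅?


Disjoint means A ∩ B = ∅.
A ∩ B = ∅
A ∩ B = ∅, so A and B are disjoint.

Yes, A and B are disjoint


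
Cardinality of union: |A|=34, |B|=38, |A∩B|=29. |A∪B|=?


|A ∪ B| = |A| + |B| - |A ∩ B|
= 34 + 38 - 29
= 43

|A ∪ B| = 43


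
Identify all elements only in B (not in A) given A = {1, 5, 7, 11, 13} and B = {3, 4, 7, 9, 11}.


A = {1, 5, 7, 11, 13}
B = {3, 4, 7, 9, 11}
Region: only in B (not in A)
Elements: {3, 4, 9}

Elements only in B (not in A): {3, 4, 9}


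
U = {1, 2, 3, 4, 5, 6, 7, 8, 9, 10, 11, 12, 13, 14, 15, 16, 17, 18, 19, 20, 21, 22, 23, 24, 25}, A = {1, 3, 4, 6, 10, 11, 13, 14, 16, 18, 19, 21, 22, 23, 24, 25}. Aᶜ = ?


Aᶜ = U \ A = elements in U but not in A
U = {1, 2, 3, 4, 5, 6, 7, 8, 9, 10, 11, 12, 13, 14, 15, 16, 17, 18, 19, 20, 21, 22, 23, 24, 25}
A = {1, 3, 4, 6, 10, 11, 13, 14, 16, 18, 19, 21, 22, 23, 24, 25}
Aᶜ = {2, 5, 7, 8, 9, 12, 15, 17, 20}

Aᶜ = {2, 5, 7, 8, 9, 12, 15, 17, 20}


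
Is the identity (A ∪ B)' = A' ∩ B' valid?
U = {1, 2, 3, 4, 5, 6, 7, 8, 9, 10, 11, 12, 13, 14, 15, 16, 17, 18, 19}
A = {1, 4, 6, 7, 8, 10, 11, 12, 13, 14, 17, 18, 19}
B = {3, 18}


LHS: A ∪ B = {1, 3, 4, 6, 7, 8, 10, 11, 12, 13, 14, 17, 18, 19}
(A ∪ B)' = U \ (A ∪ B) = {2, 5, 9, 15, 16}
A' = {2, 3, 5, 9, 15, 16}, B' = {1, 2, 4, 5, 6, 7, 8, 9, 10, 11, 12, 13, 14, 15, 16, 17, 19}
Claimed RHS: A' ∩ B' = {2, 5, 9, 15, 16}
Identity is VALID: LHS = RHS = {2, 5, 9, 15, 16} ✓

Identity is valid. (A ∪ B)' = A' ∩ B' = {2, 5, 9, 15, 16}


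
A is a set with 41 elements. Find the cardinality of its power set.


Number of subsets = 2^n
= 2^41
= 2199023255552

|P(A)| = 2199023255552


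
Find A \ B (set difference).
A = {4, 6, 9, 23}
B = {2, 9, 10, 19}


A \ B = elements in A but not in B
A = {4, 6, 9, 23}
B = {2, 9, 10, 19}
Remove from A any elements in B
A \ B = {4, 6, 23}

A \ B = {4, 6, 23}


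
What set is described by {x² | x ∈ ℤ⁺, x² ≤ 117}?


Checking each candidate:
Condition: positive perfect squares ≤ 117
Result = {1, 4, 9, 16, 25, 36, 49, 64, 81, 100}

{1, 4, 9, 16, 25, 36, 49, 64, 81, 100}


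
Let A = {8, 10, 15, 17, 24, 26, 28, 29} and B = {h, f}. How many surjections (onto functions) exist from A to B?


n = |A| = 8, k = |B| = 2. Surjections via inclusion-exclusion:
S(n,k) = Σ(-1)^i × C(k,i) × (k-i)^n, i=0 to k
i=0: (-1)^0×C(2,0)×2^8 = 256
i=1: (-1)^1×C(2,1)×1^8 = -2
i=2: (-1)^2×C(2,2)×0^8 = 0
Total = 254

Number of surjections = 254


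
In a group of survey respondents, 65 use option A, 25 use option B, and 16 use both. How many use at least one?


|A ∪ B| = |A| + |B| - |A ∩ B|
= 65 + 25 - 16
= 74

|A ∪ B| = 74


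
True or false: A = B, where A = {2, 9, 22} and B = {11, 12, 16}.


Two sets are equal iff they have exactly the same elements.
A = {2, 9, 22}
B = {11, 12, 16}
Differences: {2, 9, 11, 12, 16, 22}
A ≠ B

No, A ≠ B


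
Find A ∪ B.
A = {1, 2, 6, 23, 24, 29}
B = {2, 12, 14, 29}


A ∪ B = all elements in A or B (or both)
A = {1, 2, 6, 23, 24, 29}
B = {2, 12, 14, 29}
A ∪ B = {1, 2, 6, 12, 14, 23, 24, 29}

A ∪ B = {1, 2, 6, 12, 14, 23, 24, 29}


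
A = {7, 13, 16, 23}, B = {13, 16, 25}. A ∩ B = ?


A ∩ B = elements in both A and B
A = {7, 13, 16, 23}
B = {13, 16, 25}
A ∩ B = {13, 16}

A ∩ B = {13, 16}


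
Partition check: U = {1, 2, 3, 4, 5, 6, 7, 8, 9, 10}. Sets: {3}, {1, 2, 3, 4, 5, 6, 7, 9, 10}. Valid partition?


A partition requires: (1) non-empty parts, (2) pairwise disjoint, (3) union = U
Parts: {3}, {1, 2, 3, 4, 5, 6, 7, 9, 10}
Union of parts: {1, 2, 3, 4, 5, 6, 7, 9, 10}
U = {1, 2, 3, 4, 5, 6, 7, 8, 9, 10}
All non-empty? True
Pairwise disjoint? False
Covers U? False

No, not a valid partition


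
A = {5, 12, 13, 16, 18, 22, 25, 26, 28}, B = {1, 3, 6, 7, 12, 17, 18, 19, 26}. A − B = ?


A \ B = elements in A but not in B
A = {5, 12, 13, 16, 18, 22, 25, 26, 28}
B = {1, 3, 6, 7, 12, 17, 18, 19, 26}
Remove from A any elements in B
A \ B = {5, 13, 16, 22, 25, 28}

A \ B = {5, 13, 16, 22, 25, 28}


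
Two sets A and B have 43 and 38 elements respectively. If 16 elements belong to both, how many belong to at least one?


|A ∪ B| = |A| + |B| - |A ∩ B|
= 43 + 38 - 16
= 65

|A ∪ B| = 65


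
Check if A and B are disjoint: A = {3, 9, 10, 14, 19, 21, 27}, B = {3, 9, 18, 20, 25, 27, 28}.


Disjoint means A ∩ B = ∅.
A ∩ B = {3, 9, 27}
A ∩ B ≠ ∅, so A and B are NOT disjoint.

No, A and B are not disjoint (A ∩ B = {3, 9, 27})


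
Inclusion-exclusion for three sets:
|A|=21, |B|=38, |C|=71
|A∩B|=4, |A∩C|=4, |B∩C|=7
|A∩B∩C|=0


|A∪B∪C| = |A|+|B|+|C| - |A∩B|-|A∩C|-|B∩C| + |A∩B∩C|
= 21+38+71 - 4-4-7 + 0
= 130 - 15 + 0
= 115

|A ∪ B ∪ C| = 115


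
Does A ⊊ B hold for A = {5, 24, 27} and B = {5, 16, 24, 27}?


A ⊂ B requires: A ⊆ B AND A ≠ B.
A ⊆ B? Yes
A = B? No
A ⊂ B: Yes (A is a proper subset of B)

Yes, A ⊂ B


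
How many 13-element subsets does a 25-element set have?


C(n,k) = n! / (k!(n-k)!)
C(25,13) = 25! / (13!12!)
= 5200300

C(25,13) = 5200300


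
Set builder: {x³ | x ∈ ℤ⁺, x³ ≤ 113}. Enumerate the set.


Checking each candidate:
Condition: positive perfect cubes ≤ 113
Result = {1, 8, 27, 64}

{1, 8, 27, 64}


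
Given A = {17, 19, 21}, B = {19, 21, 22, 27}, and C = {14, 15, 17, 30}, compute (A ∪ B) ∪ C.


A ∪ B = {17, 19, 21, 22, 27}
(A ∪ B) ∪ C = {14, 15, 17, 19, 21, 22, 27, 30}

A ∪ B ∪ C = {14, 15, 17, 19, 21, 22, 27, 30}


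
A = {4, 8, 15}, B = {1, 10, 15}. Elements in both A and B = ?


A = {4, 8, 15}
B = {1, 10, 15}
Region: in both A and B
Elements: {15}

Elements in both A and B: {15}


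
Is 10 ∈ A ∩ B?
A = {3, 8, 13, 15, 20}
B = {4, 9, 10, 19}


A = {3, 8, 13, 15, 20}, B = {4, 9, 10, 19}
A ∩ B = elements in both A and B
A ∩ B = ∅
Checking if 10 ∈ A ∩ B
10 is not in A ∩ B → False

10 ∉ A ∩ B


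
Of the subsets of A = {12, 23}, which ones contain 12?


A subset of A contains 12 iff the remaining 1 elements form any subset of A \ {12}.
Count: 2^(n-1) = 2^1 = 2
Subsets containing 12: {12}, {12, 23}

Subsets containing 12 (2 total): {12}, {12, 23}


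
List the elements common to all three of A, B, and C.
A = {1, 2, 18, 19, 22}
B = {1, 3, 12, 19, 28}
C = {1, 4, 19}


A ∩ B = {1, 19}
(A ∩ B) ∩ C = {1, 19}

A ∩ B ∩ C = {1, 19}


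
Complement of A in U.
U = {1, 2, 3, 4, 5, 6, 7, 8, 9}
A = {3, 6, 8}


Aᶜ = U \ A = elements in U but not in A
U = {1, 2, 3, 4, 5, 6, 7, 8, 9}
A = {3, 6, 8}
Aᶜ = {1, 2, 4, 5, 7, 9}

Aᶜ = {1, 2, 4, 5, 7, 9}


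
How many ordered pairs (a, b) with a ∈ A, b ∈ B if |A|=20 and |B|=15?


|A × B| = |A| × |B|
= 20 × 15
= 300

|A × B| = 300


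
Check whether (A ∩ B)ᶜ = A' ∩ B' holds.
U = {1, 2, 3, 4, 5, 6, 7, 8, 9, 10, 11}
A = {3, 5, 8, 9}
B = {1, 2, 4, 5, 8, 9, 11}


LHS: A ∩ B = {5, 8, 9}
(A ∩ B)' = U \ (A ∩ B) = {1, 2, 3, 4, 6, 7, 10, 11}
A' = {1, 2, 4, 6, 7, 10, 11}, B' = {3, 6, 7, 10}
Claimed RHS: A' ∩ B' = {6, 7, 10}
Identity is INVALID: LHS = {1, 2, 3, 4, 6, 7, 10, 11} but the RHS claimed here equals {6, 7, 10}. The correct form is (A ∩ B)' = A' ∪ B'.

Identity is invalid: (A ∩ B)' = {1, 2, 3, 4, 6, 7, 10, 11} but A' ∩ B' = {6, 7, 10}. The correct De Morgan law is (A ∩ B)' = A' ∪ B'.


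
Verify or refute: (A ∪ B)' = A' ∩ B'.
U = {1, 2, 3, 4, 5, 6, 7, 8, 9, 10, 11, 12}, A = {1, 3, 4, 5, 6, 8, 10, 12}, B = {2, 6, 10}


LHS: A ∪ B = {1, 2, 3, 4, 5, 6, 8, 10, 12}
(A ∪ B)' = U \ (A ∪ B) = {7, 9, 11}
A' = {2, 7, 9, 11}, B' = {1, 3, 4, 5, 7, 8, 9, 11, 12}
Claimed RHS: A' ∩ B' = {7, 9, 11}
Identity is VALID: LHS = RHS = {7, 9, 11} ✓

Identity is valid. (A ∪ B)' = A' ∩ B' = {7, 9, 11}


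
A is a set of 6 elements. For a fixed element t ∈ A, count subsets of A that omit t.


Subsets of A avoiding t are subsets of A \ {t}, which has 5 elements.
Count = 2^(n-1) = 2^5
= 32

Number of subsets avoiding t = 32


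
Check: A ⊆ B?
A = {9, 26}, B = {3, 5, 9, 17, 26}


A ⊆ B means every element of A is in B.
All elements of A are in B.
So A ⊆ B.

Yes, A ⊆ B


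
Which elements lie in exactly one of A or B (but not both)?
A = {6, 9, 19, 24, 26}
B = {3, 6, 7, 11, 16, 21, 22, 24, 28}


A △ B = (A \ B) ∪ (B \ A) = elements in exactly one of A or B
A \ B = {9, 19, 26}
B \ A = {3, 7, 11, 16, 21, 22, 28}
A △ B = {3, 7, 9, 11, 16, 19, 21, 22, 26, 28}

A △ B = {3, 7, 9, 11, 16, 19, 21, 22, 26, 28}


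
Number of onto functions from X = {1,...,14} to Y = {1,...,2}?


n = |X| = 14, k = |Y| = 2. Surjections via inclusion-exclusion:
S(n,k) = Σ(-1)^i × C(k,i) × (k-i)^n, i=0 to k
i=0: (-1)^0×C(2,0)×2^14 = 16384
i=1: (-1)^1×C(2,1)×1^14 = -2
i=2: (-1)^2×C(2,2)×0^14 = 0
Total = 16382

Number of surjections = 16382


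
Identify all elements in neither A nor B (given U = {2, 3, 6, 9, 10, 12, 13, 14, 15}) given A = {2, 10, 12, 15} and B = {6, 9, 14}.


A = {2, 10, 12, 15}
B = {6, 9, 14}
Region: in neither A nor B (given U = {2, 3, 6, 9, 10, 12, 13, 14, 15})
Elements: {3, 13}

Elements in neither A nor B (given U = {2, 3, 6, 9, 10, 12, 13, 14, 15}): {3, 13}


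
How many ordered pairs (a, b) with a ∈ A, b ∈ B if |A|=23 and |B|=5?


|A × B| = |A| × |B|
= 23 × 5
= 115

|A × B| = 115


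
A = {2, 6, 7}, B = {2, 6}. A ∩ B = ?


A ∩ B = elements in both A and B
A = {2, 6, 7}
B = {2, 6}
A ∩ B = {2, 6}

A ∩ B = {2, 6}


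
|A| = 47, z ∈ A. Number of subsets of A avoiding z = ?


Subsets of A avoiding z are subsets of A \ {z}, which has 46 elements.
Count = 2^(n-1) = 2^46
= 70368744177664

Number of subsets avoiding z = 70368744177664


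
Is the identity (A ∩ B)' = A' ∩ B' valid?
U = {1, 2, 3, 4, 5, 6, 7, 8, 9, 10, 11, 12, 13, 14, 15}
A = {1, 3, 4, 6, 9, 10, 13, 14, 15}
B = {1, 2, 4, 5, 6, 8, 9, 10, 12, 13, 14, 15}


LHS: A ∩ B = {1, 4, 6, 9, 10, 13, 14, 15}
(A ∩ B)' = U \ (A ∩ B) = {2, 3, 5, 7, 8, 11, 12}
A' = {2, 5, 7, 8, 11, 12}, B' = {3, 7, 11}
Claimed RHS: A' ∩ B' = {7, 11}
Identity is INVALID: LHS = {2, 3, 5, 7, 8, 11, 12} but the RHS claimed here equals {7, 11}. The correct form is (A ∩ B)' = A' ∪ B'.

Identity is invalid: (A ∩ B)' = {2, 3, 5, 7, 8, 11, 12} but A' ∩ B' = {7, 11}. The correct De Morgan law is (A ∩ B)' = A' ∪ B'.


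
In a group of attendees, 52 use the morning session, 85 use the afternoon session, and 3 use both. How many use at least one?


|A ∪ B| = |A| + |B| - |A ∩ B|
= 52 + 85 - 3
= 134

|A ∪ B| = 134


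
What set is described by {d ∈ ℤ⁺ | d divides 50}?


Checking each candidate:
Condition: positive divisors of 50
Result = {1, 2, 5, 10, 25, 50}

{1, 2, 5, 10, 25, 50}


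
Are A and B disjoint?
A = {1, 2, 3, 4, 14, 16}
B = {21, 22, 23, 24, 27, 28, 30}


Disjoint means A ∩ B = ∅.
A ∩ B = ∅
A ∩ B = ∅, so A and B are disjoint.

Yes, A and B are disjoint


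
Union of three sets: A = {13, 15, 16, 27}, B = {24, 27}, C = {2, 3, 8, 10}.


A ∪ B = {13, 15, 16, 24, 27}
(A ∪ B) ∪ C = {2, 3, 8, 10, 13, 15, 16, 24, 27}

A ∪ B ∪ C = {2, 3, 8, 10, 13, 15, 16, 24, 27}


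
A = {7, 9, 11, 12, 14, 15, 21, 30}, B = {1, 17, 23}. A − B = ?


A \ B = elements in A but not in B
A = {7, 9, 11, 12, 14, 15, 21, 30}
B = {1, 17, 23}
Remove from A any elements in B
A \ B = {7, 9, 11, 12, 14, 15, 21, 30}

A \ B = {7, 9, 11, 12, 14, 15, 21, 30}


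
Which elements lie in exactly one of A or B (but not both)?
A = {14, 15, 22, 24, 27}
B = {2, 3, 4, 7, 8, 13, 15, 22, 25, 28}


A △ B = (A \ B) ∪ (B \ A) = elements in exactly one of A or B
A \ B = {14, 24, 27}
B \ A = {2, 3, 4, 7, 8, 13, 25, 28}
A △ B = {2, 3, 4, 7, 8, 13, 14, 24, 25, 27, 28}

A △ B = {2, 3, 4, 7, 8, 13, 14, 24, 25, 27, 28}


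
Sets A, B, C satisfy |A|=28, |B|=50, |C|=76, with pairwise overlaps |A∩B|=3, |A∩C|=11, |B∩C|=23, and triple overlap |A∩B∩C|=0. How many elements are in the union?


|A∪B∪C| = |A|+|B|+|C| - |A∩B|-|A∩C|-|B∩C| + |A∩B∩C|
= 28+50+76 - 3-11-23 + 0
= 154 - 37 + 0
= 117

|A ∪ B ∪ C| = 117


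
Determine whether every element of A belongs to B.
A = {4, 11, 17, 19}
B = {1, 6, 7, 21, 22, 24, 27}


A ⊆ B means every element of A is in B.
Elements in A not in B: {4, 11, 17, 19}
So A ⊄ B.

No, A ⊄ B


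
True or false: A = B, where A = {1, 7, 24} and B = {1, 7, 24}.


Two sets are equal iff they have exactly the same elements.
A = {1, 7, 24}
B = {1, 7, 24}
Same elements → A = B

Yes, A = B


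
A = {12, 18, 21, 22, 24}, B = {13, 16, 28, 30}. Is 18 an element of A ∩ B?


A = {12, 18, 21, 22, 24}, B = {13, 16, 28, 30}
A ∩ B = elements in both A and B
A ∩ B = ∅
Checking if 18 ∈ A ∩ B
18 is not in A ∩ B → False

18 ∉ A ∩ B


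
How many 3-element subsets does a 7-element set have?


C(n,k) = n! / (k!(n-k)!)
C(7,3) = 7! / (3!4!)
= 35

C(7,3) = 35


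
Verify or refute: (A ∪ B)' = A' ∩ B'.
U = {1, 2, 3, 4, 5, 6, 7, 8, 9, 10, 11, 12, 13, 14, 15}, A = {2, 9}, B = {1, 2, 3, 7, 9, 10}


LHS: A ∪ B = {1, 2, 3, 7, 9, 10}
(A ∪ B)' = U \ (A ∪ B) = {4, 5, 6, 8, 11, 12, 13, 14, 15}
A' = {1, 3, 4, 5, 6, 7, 8, 10, 11, 12, 13, 14, 15}, B' = {4, 5, 6, 8, 11, 12, 13, 14, 15}
Claimed RHS: A' ∩ B' = {4, 5, 6, 8, 11, 12, 13, 14, 15}
Identity is VALID: LHS = RHS = {4, 5, 6, 8, 11, 12, 13, 14, 15} ✓

Identity is valid. (A ∪ B)' = A' ∩ B' = {4, 5, 6, 8, 11, 12, 13, 14, 15}


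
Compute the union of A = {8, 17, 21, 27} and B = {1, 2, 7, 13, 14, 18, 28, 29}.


A ∪ B = all elements in A or B (or both)
A = {8, 17, 21, 27}
B = {1, 2, 7, 13, 14, 18, 28, 29}
A ∪ B = {1, 2, 7, 8, 13, 14, 17, 18, 21, 27, 28, 29}

A ∪ B = {1, 2, 7, 8, 13, 14, 17, 18, 21, 27, 28, 29}


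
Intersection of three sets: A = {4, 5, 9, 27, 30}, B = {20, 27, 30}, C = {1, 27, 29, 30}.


A ∩ B = {27, 30}
(A ∩ B) ∩ C = {27, 30}

A ∩ B ∩ C = {27, 30}


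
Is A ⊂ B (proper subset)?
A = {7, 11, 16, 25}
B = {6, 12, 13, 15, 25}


A ⊂ B requires: A ⊆ B AND A ≠ B.
A ⊆ B? No
A ⊄ B, so A is not a proper subset.

No, A is not a proper subset of B


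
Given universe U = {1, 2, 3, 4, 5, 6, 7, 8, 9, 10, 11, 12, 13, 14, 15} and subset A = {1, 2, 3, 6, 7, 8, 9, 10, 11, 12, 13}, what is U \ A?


Aᶜ = U \ A = elements in U but not in A
U = {1, 2, 3, 4, 5, 6, 7, 8, 9, 10, 11, 12, 13, 14, 15}
A = {1, 2, 3, 6, 7, 8, 9, 10, 11, 12, 13}
Aᶜ = {4, 5, 14, 15}

Aᶜ = {4, 5, 14, 15}


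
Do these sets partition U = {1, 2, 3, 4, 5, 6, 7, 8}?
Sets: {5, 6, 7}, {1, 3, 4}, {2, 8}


A partition requires: (1) non-empty parts, (2) pairwise disjoint, (3) union = U
Parts: {5, 6, 7}, {1, 3, 4}, {2, 8}
Union of parts: {1, 2, 3, 4, 5, 6, 7, 8}
U = {1, 2, 3, 4, 5, 6, 7, 8}
All non-empty? True
Pairwise disjoint? True
Covers U? True

Yes, valid partition


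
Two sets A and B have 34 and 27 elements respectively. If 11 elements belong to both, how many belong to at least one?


|A ∪ B| = |A| + |B| - |A ∩ B|
= 34 + 27 - 11
= 50

|A ∪ B| = 50


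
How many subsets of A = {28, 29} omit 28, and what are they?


A subset of A that omits 28 is a subset of A \ {28}, so there are 2^(n-1) = 2^1 = 2 of them.
Subsets excluding 28: ∅, {29}

Subsets excluding 28 (2 total): ∅, {29}


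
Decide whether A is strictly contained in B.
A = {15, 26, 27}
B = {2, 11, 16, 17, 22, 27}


A ⊂ B requires: A ⊆ B AND A ≠ B.
A ⊆ B? No
A ⊄ B, so A is not a proper subset.

No, A is not a proper subset of B


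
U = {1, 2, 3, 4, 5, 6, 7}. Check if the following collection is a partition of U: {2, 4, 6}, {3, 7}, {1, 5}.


A partition requires: (1) non-empty parts, (2) pairwise disjoint, (3) union = U
Parts: {2, 4, 6}, {3, 7}, {1, 5}
Union of parts: {1, 2, 3, 4, 5, 6, 7}
U = {1, 2, 3, 4, 5, 6, 7}
All non-empty? True
Pairwise disjoint? True
Covers U? True

Yes, valid partition


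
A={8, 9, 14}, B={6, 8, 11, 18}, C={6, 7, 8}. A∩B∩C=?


A ∩ B = {8}
(A ∩ B) ∩ C = {8}

A ∩ B ∩ C = {8}


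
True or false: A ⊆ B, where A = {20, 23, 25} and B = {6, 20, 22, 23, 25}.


A ⊆ B means every element of A is in B.
All elements of A are in B.
So A ⊆ B.

Yes, A ⊆ B


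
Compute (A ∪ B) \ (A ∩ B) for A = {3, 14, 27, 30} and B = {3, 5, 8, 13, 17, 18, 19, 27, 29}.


A △ B = (A \ B) ∪ (B \ A) = elements in exactly one of A or B
A \ B = {14, 30}
B \ A = {5, 8, 13, 17, 18, 19, 29}
A △ B = {5, 8, 13, 14, 17, 18, 19, 29, 30}

A △ B = {5, 8, 13, 14, 17, 18, 19, 29, 30}


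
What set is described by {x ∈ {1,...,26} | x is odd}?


Checking each candidate:
Condition: odd numbers in {1,...,26}
Result = {1, 3, 5, 7, 9, 11, 13, 15, 17, 19, 21, 23, 25}

{1, 3, 5, 7, 9, 11, 13, 15, 17, 19, 21, 23, 25}


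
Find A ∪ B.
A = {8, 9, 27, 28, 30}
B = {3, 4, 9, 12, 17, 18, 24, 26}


A ∪ B = all elements in A or B (or both)
A = {8, 9, 27, 28, 30}
B = {3, 4, 9, 12, 17, 18, 24, 26}
A ∪ B = {3, 4, 8, 9, 12, 17, 18, 24, 26, 27, 28, 30}

A ∪ B = {3, 4, 8, 9, 12, 17, 18, 24, 26, 27, 28, 30}
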